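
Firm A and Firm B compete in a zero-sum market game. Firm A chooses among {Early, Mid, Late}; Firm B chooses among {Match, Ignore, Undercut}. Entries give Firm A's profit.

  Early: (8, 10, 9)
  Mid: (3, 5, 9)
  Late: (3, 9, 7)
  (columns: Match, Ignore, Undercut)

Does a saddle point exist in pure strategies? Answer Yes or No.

Yes

Row minima: Early → 8, Mid → 3, Late → 3; maximin = 8.
Column maxima: Match → 8, Ignore → 10, Undercut → 9; minimax = 8.
maximin = minimax = 8, so a saddle point exists.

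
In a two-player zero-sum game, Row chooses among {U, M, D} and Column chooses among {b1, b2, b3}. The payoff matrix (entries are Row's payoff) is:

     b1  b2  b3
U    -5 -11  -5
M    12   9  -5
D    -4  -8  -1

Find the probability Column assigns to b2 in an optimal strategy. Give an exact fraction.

4/21

Row minima: U → -11, M → -5, D → -8; maximin = -5.
Column maxima: b1 → 12, b2 → 9, b3 → -1; minimax = -1.
-5 ≠ -1, so there is no saddle point; optimal play is mixed.
U is strictly dominated by D, so Row never plays it.
b1 is strictly dominated by b2 (it gives Row strictly more in every row), so Column never plays it.
On the remaining 2×2 (M, D vs b2, b3):
Let Row play M with probability p. Expected payoff against b2: 9p + (-8)(1−p) = 17p − 8; against b3: (-5)p + (-1)(1−p) = −4p − 1.
Setting these equal: 17p − 8 = −4p − 1 ⇒ 21p = 7 ⇒ p = 1/3, and the value is (17)·(1/3) − 8 = -7/3.
For Column: with q = P(b2), equating M's and D's payoffs gives 14q − 5 = −7q − 1 ⇒ q = 4/21.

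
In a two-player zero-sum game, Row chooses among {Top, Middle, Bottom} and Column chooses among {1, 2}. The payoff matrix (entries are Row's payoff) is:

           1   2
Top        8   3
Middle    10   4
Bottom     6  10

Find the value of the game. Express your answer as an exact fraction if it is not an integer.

Row minima: Top → 3, Middle → 4, Bottom → 6; maximin = 6.
Column maxima: 1 → 10, 2 → 10; minimax = 10.
6 ≠ 10, so there is no saddle point; optimal play is mixed.
Top is strictly dominated by Middle, so Row never plays it.
On the remaining 2×2 (Middle, Bottom vs 1, 2):
Let Row play Middle with probability p. Expected payoff against 1: 10p + 6(1−p) = 4p + 6; against 2: 4p + 10(1−p) = −6p + 10.
Setting these equal: 4p + 6 = −6p + 10 ⇒ 10p = 4 ⇒ p = 2/5, and the value is (4)·(2/5) + 6 = 38/5.
For Column: with q = P(1), equating Middle's and Bottom's payoffs gives 6q + 4 = −4q + 10 ⇒ q = 3/5.

38/5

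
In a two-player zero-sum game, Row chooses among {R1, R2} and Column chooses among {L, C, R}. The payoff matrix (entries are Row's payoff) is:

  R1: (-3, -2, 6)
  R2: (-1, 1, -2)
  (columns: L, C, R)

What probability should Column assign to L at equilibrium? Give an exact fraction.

Row minima: R1 → -3, R2 → -2; maximin = -2.
Column maxima: L → -1, C → 1, R → 6; minimax = -1.
-2 ≠ -1, so there is no saddle point; optimal play is mixed.
C is strictly dominated by L (it gives Row strictly more in every row), so Column never plays it.
On the remaining 2×2 (R1, R2 vs L, R):
Let Row play R1 with probability p. Expected payoff against L: (-3)p + (-1)(1−p) = −2p − 1; against R: 6p + (-2)(1−p) = 8p − 2.
Setting these equal: −2p − 1 = 8p − 2 ⇒ −10p = -1 ⇒ p = 1/10, and the value is (-2)·(1/10) − 1 = -6/5.
For Column: with q = P(L), equating R1's and R2's payoffs gives −9q + 6 = q − 2 ⇒ q = 4/5.

4/5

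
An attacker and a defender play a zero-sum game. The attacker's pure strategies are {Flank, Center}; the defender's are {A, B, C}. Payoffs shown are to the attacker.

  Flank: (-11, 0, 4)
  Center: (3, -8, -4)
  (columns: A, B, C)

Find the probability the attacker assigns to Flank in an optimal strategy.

1/2

Row minima: Flank → -11, Center → -8; maximin = -8.
Column maxima: A → 3, B → 0, C → 4; minimax = 0.
-8 ≠ 0, so there is no saddle point; optimal play is mixed.
C is strictly dominated by B (it gives the attacker strictly more in every row), so the defender never plays it.
On the remaining 2×2 (Flank, Center vs A, B):
Let the attacker play Flank with probability p. Expected payoff against A: (-11)p + 3(1−p) = −14p + 3; against B: 0p + (-8)(1−p) = 8p − 8.
Setting these equal: −14p + 3 = 8p − 8 ⇒ −22p = -11 ⇒ p = 1/2, and the value is (-14)·(1/2) + 3 = -4.
For the defender: with q = P(A), equating Flank's and Center's payoffs gives −11q = 11q − 8 ⇒ q = 4/11.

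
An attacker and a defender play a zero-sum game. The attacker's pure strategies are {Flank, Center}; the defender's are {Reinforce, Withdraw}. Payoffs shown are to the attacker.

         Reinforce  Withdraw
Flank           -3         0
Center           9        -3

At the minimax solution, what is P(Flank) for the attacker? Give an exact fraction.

Row minima: Flank → -3, Center → -3; maximin = -3.
Column maxima: Reinforce → 9, Withdraw → 0; minimax = 0.
-3 ≠ 0, so there is no saddle point; optimal play is mixed.
Let the attacker play Flank with probability p. Expected payoff against Reinforce: (-3)p + 9(1−p) = −12p + 9; against Withdraw: 0p + (-3)(1−p) = 3p − 3.
Setting these equal: −12p + 9 = 3p − 3 ⇒ −15p = -12 ⇒ p = 4/5, and the value is (-12)·(4/5) + 9 = -3/5.
For the defender: with q = P(Reinforce), equating Flank's and Center's payoffs gives −3q = 12q − 3 ⇒ q = 1/5.

4/5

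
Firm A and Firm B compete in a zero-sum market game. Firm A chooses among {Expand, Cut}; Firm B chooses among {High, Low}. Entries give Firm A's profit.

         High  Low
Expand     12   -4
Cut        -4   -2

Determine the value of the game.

Row minima: Expand → -4, Cut → -4; maximin = -4.
Column maxima: High → 12, Low → -2; minimax = -2.
-4 ≠ -2, so there is no saddle point; optimal play is mixed.
Let Firm A play Expand with probability p. Expected payoff against High: 12p + (-4)(1−p) = 16p − 4; against Low: (-4)p + (-2)(1−p) = −2p − 2.
Setting these equal: 16p − 4 = −2p − 2 ⇒ 18p = 2 ⇒ p = 1/9, and the value is (16)·(1/9) − 4 = -20/9.
For Firm B: with q = P(High), equating Expand's and Cut's payoffs gives 16q − 4 = −2q − 2 ⇒ q = 1/9.

-20/9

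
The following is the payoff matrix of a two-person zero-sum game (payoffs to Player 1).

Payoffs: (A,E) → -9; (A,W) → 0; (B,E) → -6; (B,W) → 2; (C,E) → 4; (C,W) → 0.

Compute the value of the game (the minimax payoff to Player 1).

2/3

Row minima: A → -9, B → -6, C → 0; maximin = 0.
Column maxima: E → 4, W → 2; minimax = 2.
0 ≠ 2, so there is no saddle point; optimal play is mixed.
A is strictly dominated by B, so Player 1 never plays it.
On the remaining 2×2 (B, C vs E, W):
Let Player 1 play B with probability p. Expected payoff against E: (-6)p + 4(1−p) = −10p + 4; against W: 2p + 0(1−p) = 2p.
Setting these equal: −10p + 4 = 2p ⇒ −12p = -4 ⇒ p = 1/3, and the value is (-10)·(1/3) + 4 = 2/3.
For Player 2: with q = P(E), equating B's and C's payoffs gives −8q + 2 = 4q ⇒ q = 1/6.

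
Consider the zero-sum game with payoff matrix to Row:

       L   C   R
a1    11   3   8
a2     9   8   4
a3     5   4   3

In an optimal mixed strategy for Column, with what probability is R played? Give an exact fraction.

Row minima: a1 → 3, a2 → 4, a3 → 3; maximin = 4.
Column maxima: L → 11, C → 8, R → 8; minimax = 8.
4 ≠ 8, so there is no saddle point; optimal play is mixed.
a3 is strictly dominated by a2, so Row never plays it.
L is strictly dominated by C (it gives Row strictly more in every row), so Column never plays it.
On the remaining 2×2 (a1, a2 vs C, R):
Let Row play a1 with probability p. Expected payoff against C: 3p + 8(1−p) = −5p + 8; against R: 8p + 4(1−p) = 4p + 4.
Setting these equal: −5p + 8 = 4p + 4 ⇒ −9p = -4 ⇒ p = 4/9, and the value is (-5)·(4/9) + 8 = 52/9.
For Column: with q = P(C), equating a1's and a2's payoffs gives −5q + 8 = 4q + 4 ⇒ q = 4/9.

5/9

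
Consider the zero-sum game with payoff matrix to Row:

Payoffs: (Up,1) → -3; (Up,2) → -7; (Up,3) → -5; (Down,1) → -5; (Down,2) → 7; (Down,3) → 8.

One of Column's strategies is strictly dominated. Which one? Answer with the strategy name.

2 holds Row's payoff strictly below 3 in every row: -7 < -5, 7 < 8.
So 3 is strictly dominated for Column.

3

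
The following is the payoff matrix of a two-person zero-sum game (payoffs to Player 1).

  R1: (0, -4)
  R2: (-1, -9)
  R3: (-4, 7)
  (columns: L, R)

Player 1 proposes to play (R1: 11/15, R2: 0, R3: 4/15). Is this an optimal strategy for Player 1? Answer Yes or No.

Against L this mix gives (11/15)·0 + (4/15)·(-4) = -16/15.
Against R this mix gives (11/15)·(-4) + (4/15)·7 = -16/15.
All of Player 2's active replies (L, R) yield -16/15, and no column does worse for Player 1. The mix makes Player 2 indifferent and guarantees -16/15, so it is optimal.

Yes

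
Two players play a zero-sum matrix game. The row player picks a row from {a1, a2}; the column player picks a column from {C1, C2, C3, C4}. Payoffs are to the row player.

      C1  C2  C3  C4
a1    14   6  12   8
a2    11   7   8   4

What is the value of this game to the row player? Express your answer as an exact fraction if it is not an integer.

Row minima: a1 → 6, a2 → 4; maximin = 6.
Column maxima: C1 → 14, C2 → 7, C3 → 12, C4 → 8; minimax = 7.
6 ≠ 7, so there is no saddle point; optimal play is mixed.
C1 is strictly dominated by C2 (it gives the row player strictly more in every row), so the column player never plays it.
C3 is strictly dominated by C2 (it gives the row player strictly more in every row), so the column player never plays it.
On the remaining 2×2 (a1, a2 vs C2, C4):
Let the row player play a1 with probability p. Expected payoff against C2: 6p + 7(1−p) = −p + 7; against C4: 8p + 4(1−p) = 4p + 4.
Setting these equal: −p + 7 = 4p + 4 ⇒ −5p = -3 ⇒ p = 3/5, and the value is (-1)·(3/5) + 7 = 32/5.
For the column player: with q = P(C2), equating a1's and a2's payoffs gives −2q + 8 = 3q + 4 ⇒ q = 4/5.

32/5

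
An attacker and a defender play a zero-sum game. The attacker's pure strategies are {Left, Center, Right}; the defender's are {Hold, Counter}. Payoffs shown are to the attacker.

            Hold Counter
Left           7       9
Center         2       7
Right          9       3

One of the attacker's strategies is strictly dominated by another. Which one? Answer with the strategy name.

Center

Left gives a strictly higher payoff than Center against every column: 7 > 2, 9 > 7.
So Center is strictly dominated and the attacker never plays it.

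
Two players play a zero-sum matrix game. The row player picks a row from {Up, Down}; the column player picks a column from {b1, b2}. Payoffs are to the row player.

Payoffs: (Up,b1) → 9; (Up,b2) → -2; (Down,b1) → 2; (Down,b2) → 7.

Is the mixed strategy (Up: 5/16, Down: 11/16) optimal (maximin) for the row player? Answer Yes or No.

Yes

Against b1 this mix gives (5/16)·9 + (11/16)·2 = 67/16.
Against b2 this mix gives (5/16)·(-2) + (11/16)·7 = 67/16.
All of the column player's active replies (b1, b2) yield 67/16, and no column does worse for the row player. The mix makes the column player indifferent and guarantees 67/16, so it is optimal.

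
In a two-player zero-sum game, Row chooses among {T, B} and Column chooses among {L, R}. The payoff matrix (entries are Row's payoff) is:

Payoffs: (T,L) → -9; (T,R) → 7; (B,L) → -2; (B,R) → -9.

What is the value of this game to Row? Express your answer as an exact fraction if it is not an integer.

-95/23

Row minima: T → -9, B → -9; maximin = -9.
Column maxima: L → -2, R → 7; minimax = -2.
-9 ≠ -2, so there is no saddle point; optimal play is mixed.
Let Row play T with probability p. Expected payoff against L: (-9)p + (-2)(1−p) = −7p − 2; against R: 7p + (-9)(1−p) = 16p − 9.
Setting these equal: −7p − 2 = 16p − 9 ⇒ −23p = -7 ⇒ p = 7/23, and the value is (-7)·(7/23) − 2 = -95/23.
For Column: with q = P(L), equating T's and B's payoffs gives −16q + 7 = 7q − 9 ⇒ q = 16/23.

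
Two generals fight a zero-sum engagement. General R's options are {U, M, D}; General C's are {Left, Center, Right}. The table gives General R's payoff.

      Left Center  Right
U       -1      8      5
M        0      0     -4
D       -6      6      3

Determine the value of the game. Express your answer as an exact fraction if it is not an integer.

-2/5

Row minima: U → -1, M → -4, D → -6; maximin = -1.
Column maxima: Left → 0, Center → 8, Right → 5; minimax = 0.
-1 ≠ 0, so there is no saddle point; optimal play is mixed.
D is strictly dominated by U, so General R never plays it.
Center is strictly dominated by Right (it gives General R strictly more in every row), so General C never plays it.
On the remaining 2×2 (U, M vs Left, Right):
Let General R play U with probability p. Expected payoff against Left: (-1)p + 0(1−p) = −p; against Right: 5p + (-4)(1−p) = 9p − 4.
Setting these equal: −p = 9p − 4 ⇒ −10p = -4 ⇒ p = 2/5, and the value is (-1)·(2/5) = -2/5.
For General C: with q = P(Left), equating U's and M's payoffs gives −6q + 5 = 4q − 4 ⇒ q = 9/10.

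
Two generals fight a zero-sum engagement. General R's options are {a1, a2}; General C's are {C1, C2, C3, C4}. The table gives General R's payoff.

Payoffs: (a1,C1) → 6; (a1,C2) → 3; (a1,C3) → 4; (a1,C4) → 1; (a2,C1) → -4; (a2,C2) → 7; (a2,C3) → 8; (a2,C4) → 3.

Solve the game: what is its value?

Row minima: a1 → 1, a2 → -4; maximin = 1.
Column maxima: C1 → 6, C2 → 7, C3 → 8, C4 → 3; minimax = 3.
1 ≠ 3, so there is no saddle point; optimal play is mixed.
C2 is strictly dominated by C4 (it gives General R strictly more in every row), so General C never plays it.
C3 is strictly dominated by C4 (it gives General R strictly more in every row), so General C never plays it.
On the remaining 2×2 (a1, a2 vs C1, C4):
Let General R play a1 with probability p. Expected payoff against C1: 6p + (-4)(1−p) = 10p − 4; against C4: 1p + 3(1−p) = −2p + 3.
Setting these equal: 10p − 4 = −2p + 3 ⇒ 12p = 7 ⇒ p = 7/12, and the value is (10)·(7/12) − 4 = 11/6.
For General C: with q = P(C1), equating a1's and a2's payoffs gives 5q + 1 = −7q + 3 ⇒ q = 1/6.

11/6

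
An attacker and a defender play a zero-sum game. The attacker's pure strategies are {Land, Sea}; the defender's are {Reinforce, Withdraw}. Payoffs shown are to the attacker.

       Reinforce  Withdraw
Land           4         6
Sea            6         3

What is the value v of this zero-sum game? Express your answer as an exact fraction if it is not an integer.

Row minima: Land → 4, Sea → 3; maximin = 4.
Column maxima: Reinforce → 6, Withdraw → 6; minimax = 6.
4 ≠ 6, so there is no saddle point; optimal play is mixed.
Let the attacker play Land with probability p. Expected payoff against Reinforce: 4p + 6(1−p) = −2p + 6; against Withdraw: 6p + 3(1−p) = 3p + 3.
Setting these equal: −2p + 6 = 3p + 3 ⇒ −5p = -3 ⇒ p = 3/5, and the value is (-2)·(3/5) + 6 = 24/5.
For the defender: with q = P(Reinforce), equating Land's and Sea's payoffs gives −2q + 6 = 3q + 3 ⇒ q = 3/5.

24/5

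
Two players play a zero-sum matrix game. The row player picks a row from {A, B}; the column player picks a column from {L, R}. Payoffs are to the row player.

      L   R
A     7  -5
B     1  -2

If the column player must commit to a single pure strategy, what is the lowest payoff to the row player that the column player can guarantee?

Column maxima: L → 7, R → -2.
The smallest of these is -2.

-2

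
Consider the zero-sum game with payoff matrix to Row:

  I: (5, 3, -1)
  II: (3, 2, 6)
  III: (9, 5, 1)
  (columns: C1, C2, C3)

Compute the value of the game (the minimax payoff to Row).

Row minima: I → -1, II → 2, III → 1; maximin = 2.
Column maxima: C1 → 9, C2 → 5, C3 → 6; minimax = 5.
2 ≠ 5, so there is no saddle point; optimal play is mixed.
I is strictly dominated by III, so Row never plays it.
C1 is strictly dominated by C2 (it gives Row strictly more in every row), so Column never plays it.
On the remaining 2×2 (II, III vs C2, C3):
Let Row play II with probability p. Expected payoff against C2: 2p + 5(1−p) = −3p + 5; against C3: 6p + 1(1−p) = 5p + 1.
Setting these equal: −3p + 5 = 5p + 1 ⇒ −8p = -4 ⇒ p = 1/2, and the value is (-3)·(1/2) + 5 = 7/2.
For Column: with q = P(C2), equating II's and III's payoffs gives −4q + 6 = 4q + 1 ⇒ q = 5/8.

7/2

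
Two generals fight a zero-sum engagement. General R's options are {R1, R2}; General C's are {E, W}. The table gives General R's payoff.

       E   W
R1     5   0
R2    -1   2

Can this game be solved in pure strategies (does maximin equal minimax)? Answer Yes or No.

Row minima: R1 → 0, R2 → -1; maximin = 0.
Column maxima: E → 5, W → 2; minimax = 2.
0 ≠ 2, so no pure-strategy equilibrium exists.

No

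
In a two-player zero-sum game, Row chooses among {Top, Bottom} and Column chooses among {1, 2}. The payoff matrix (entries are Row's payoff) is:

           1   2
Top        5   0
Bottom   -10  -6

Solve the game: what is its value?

0

Row minima: Top → 0, Bottom → -10; maximin = 0.
Column maxima: 1 → 5, 2 → 0; minimax = 0.
Since maximin = minimax = 0, there is a saddle point and the value is 0.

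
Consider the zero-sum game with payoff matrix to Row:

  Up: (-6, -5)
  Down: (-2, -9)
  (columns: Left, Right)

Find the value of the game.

-11/2

Row minima: Up → -6, Down → -9; maximin = -6.
Column maxima: Left → -2, Right → -5; minimax = -5.
-6 ≠ -5, so there is no saddle point; optimal play is mixed.
Let Row play Up with probability p. Expected payoff against Left: (-6)p + (-2)(1−p) = −4p − 2; against Right: (-5)p + (-9)(1−p) = 4p − 9.
Setting these equal: −4p − 2 = 4p − 9 ⇒ −8p = -7 ⇒ p = 7/8, and the value is (-4)·(7/8) − 2 = -11/2.
For Column: with q = P(Left), equating Up's and Down's payoffs gives −q − 5 = 7q − 9 ⇒ q = 1/2.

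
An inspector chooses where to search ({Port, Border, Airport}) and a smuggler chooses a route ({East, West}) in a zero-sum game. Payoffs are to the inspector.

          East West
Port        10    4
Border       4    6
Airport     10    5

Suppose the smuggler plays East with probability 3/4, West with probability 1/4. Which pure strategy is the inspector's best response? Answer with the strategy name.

Airport

Expected payoff of Port: (3/4)·10 + (1/4)·4 = 17/2.
Expected payoff of Border: (3/4)·4 + (1/4)·6 = 9/2.
Expected payoff of Airport: (3/4)·10 + (1/4)·5 = 35/4.
The largest is 35/4, so the inspector's best response is Airport.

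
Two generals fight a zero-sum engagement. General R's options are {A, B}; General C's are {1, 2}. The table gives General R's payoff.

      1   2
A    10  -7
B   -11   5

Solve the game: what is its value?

-9/11

Row minima: A → -7, B → -11; maximin = -7.
Column maxima: 1 → 10, 2 → 5; minimax = 5.
-7 ≠ 5, so there is no saddle point; optimal play is mixed.
Let General R play A with probability p. Expected payoff against 1: 10p + (-11)(1−p) = 21p − 11; against 2: (-7)p + 5(1−p) = −12p + 5.
Setting these equal: 21p − 11 = −12p + 5 ⇒ 33p = 16 ⇒ p = 16/33, and the value is (21)·(16/33) − 11 = -9/11.
For General C: with q = P(1), equating A's and B's payoffs gives 17q − 7 = −16q + 5 ⇒ q = 4/11.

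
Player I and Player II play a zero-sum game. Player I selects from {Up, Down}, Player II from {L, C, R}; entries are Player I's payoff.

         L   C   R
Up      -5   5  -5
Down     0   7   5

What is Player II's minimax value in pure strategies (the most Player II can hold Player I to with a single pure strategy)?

0

Column maxima: L → 0, C → 7, R → 5.
The smallest of these is 0.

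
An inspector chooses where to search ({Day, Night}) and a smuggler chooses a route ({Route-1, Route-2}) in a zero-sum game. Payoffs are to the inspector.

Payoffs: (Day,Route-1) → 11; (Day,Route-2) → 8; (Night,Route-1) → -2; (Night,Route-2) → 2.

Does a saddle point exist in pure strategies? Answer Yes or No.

Yes

Row minima: Day → 8, Night → -2; maximin = 8.
Column maxima: Route-1 → 11, Route-2 → 8; minimax = 8.
maximin = minimax = 8, so a saddle point exists.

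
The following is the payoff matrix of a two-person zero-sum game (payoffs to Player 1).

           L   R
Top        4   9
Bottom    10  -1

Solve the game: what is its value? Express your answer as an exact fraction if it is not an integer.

Row minima: Top → 4, Bottom → -1; maximin = 4.
Column maxima: L → 10, R → 9; minimax = 9.
4 ≠ 9, so there is no saddle point; optimal play is mixed.
Let Player 1 play Top with probability p. Expected payoff against L: 4p + 10(1−p) = −6p + 10; against R: 9p + (-1)(1−p) = 10p − 1.
Setting these equal: −6p + 10 = 10p − 1 ⇒ −16p = -11 ⇒ p = 11/16, and the value is (-6)·(11/16) + 10 = 47/8.
For Player 2: with q = P(L), equating Top's and Bottom's payoffs gives −5q + 9 = 11q − 1 ⇒ q = 5/8.

47/8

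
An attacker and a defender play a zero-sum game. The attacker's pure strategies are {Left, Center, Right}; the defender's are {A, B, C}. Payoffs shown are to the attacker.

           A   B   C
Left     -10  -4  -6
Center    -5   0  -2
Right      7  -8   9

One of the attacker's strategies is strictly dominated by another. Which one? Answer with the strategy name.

Center gives a strictly higher payoff than Left against every column: -5 > -10, 0 > -4, -2 > -6.
So Left is strictly dominated and the attacker never plays it.

Left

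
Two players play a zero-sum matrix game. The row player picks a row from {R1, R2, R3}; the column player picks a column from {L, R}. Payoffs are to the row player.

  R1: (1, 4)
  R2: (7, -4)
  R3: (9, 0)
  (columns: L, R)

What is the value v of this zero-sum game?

Row minima: R1 → 1, R2 → -4, R3 → 0; maximin = 1.
Column maxima: L → 9, R → 4; minimax = 4.
1 ≠ 4, so there is no saddle point; optimal play is mixed.
R2 is strictly dominated by R3, so the row player never plays it.
On the remaining 2×2 (R1, R3 vs L, R):
Let the row player play R1 with probability p. Expected payoff against L: 1p + 9(1−p) = −8p + 9; against R: 4p + 0(1−p) = 4p.
Setting these equal: −8p + 9 = 4p ⇒ −12p = -9 ⇒ p = 3/4, and the value is (-8)·(3/4) + 9 = 3.
For the column player: with q = P(L), equating R1's and R3's payoffs gives −3q + 4 = 9q ⇒ q = 1/3.

3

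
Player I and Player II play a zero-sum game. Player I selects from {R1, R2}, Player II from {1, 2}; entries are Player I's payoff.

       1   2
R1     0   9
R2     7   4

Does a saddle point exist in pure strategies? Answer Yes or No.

Row minima: R1 → 0, R2 → 4; maximin = 4.
Column maxima: 1 → 7, 2 → 9; minimax = 7.
4 ≠ 7, so no pure-strategy equilibrium exists.

No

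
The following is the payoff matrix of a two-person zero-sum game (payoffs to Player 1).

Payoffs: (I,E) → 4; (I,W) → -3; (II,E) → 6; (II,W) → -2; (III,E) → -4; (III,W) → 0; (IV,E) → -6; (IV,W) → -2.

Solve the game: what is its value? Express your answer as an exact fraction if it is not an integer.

-2/3

Row minima: I → -3, II → -2, III → -4, IV → -6; maximin = -2.
Column maxima: E → 6, W → 0; minimax = 0.
-2 ≠ 0, so there is no saddle point; optimal play is mixed.
I is strictly dominated by II, so Player 1 never plays it.
IV is strictly dominated by III, so Player 1 never plays it.
On the remaining 2×2 (II, III vs E, W):
Let Player 1 play II with probability p. Expected payoff against E: 6p + (-4)(1−p) = 10p − 4; against W: (-2)p + 0(1−p) = −2p.
Setting these equal: 10p − 4 = −2p ⇒ 12p = 4 ⇒ p = 1/3, and the value is (10)·(1/3) − 4 = -2/3.
For Player 2: with q = P(E), equating II's and III's payoffs gives 8q − 2 = −4q ⇒ q = 1/6.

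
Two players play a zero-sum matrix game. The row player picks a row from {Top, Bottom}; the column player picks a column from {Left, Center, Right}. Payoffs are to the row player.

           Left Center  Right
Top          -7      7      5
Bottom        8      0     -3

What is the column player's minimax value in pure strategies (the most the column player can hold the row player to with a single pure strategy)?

5

Column maxima: Left → 8, Center → 7, Right → 5.
The smallest of these is 5.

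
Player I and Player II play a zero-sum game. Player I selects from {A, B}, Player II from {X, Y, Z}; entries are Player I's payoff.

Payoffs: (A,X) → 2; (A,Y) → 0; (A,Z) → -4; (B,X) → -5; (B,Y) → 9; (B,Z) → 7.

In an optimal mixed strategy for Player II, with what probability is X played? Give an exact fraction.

Row minima: A → -4, B → -5; maximin = -4.
Column maxima: X → 2, Y → 9, Z → 7; minimax = 2.
-4 ≠ 2, so there is no saddle point; optimal play is mixed.
Y is strictly dominated by Z (it gives Player I strictly more in every row), so Player II never plays it.
On the remaining 2×2 (A, B vs X, Z):
Let Player I play A with probability p. Expected payoff against X: 2p + (-5)(1−p) = 7p − 5; against Z: (-4)p + 7(1−p) = −11p + 7.
Setting these equal: 7p − 5 = −11p + 7 ⇒ 18p = 12 ⇒ p = 2/3, and the value is (7)·(2/3) − 5 = -1/3.
For Player II: with q = P(X), equating A's and B's payoffs gives 6q − 4 = −12q + 7 ⇒ q = 11/18.

11/18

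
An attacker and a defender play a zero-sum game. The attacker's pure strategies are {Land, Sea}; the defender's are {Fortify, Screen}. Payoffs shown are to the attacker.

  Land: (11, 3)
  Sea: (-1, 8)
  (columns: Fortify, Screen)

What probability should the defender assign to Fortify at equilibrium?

Row minima: Land → 3, Sea → -1; maximin = 3.
Column maxima: Fortify → 11, Screen → 8; minimax = 8.
3 ≠ 8, so there is no saddle point; optimal play is mixed.
Let the attacker play Land with probability p. Expected payoff against Fortify: 11p + (-1)(1−p) = 12p − 1; against Screen: 3p + 8(1−p) = −5p + 8.
Setting these equal: 12p − 1 = −5p + 8 ⇒ 17p = 9 ⇒ p = 9/17, and the value is (12)·(9/17) − 1 = 91/17.
For the defender: with q = P(Fortify), equating Land's and Sea's payoffs gives 8q + 3 = −9q + 8 ⇒ q = 5/17.

5/17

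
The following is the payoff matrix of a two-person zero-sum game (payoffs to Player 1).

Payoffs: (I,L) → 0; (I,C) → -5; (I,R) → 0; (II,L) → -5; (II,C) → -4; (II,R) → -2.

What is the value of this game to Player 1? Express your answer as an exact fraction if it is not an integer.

Row minima: I → -5, II → -5; maximin = -5.
Column maxima: L → 0, C → -4, R → 0; minimax = -4.
-5 ≠ -4, so there is no saddle point; optimal play is mixed.
R is strictly dominated by C (it gives Player 1 strictly more in every row), so Player 2 never plays it.
On the remaining 2×2 (I, II vs L, C):
Let Player 1 play I with probability p. Expected payoff against L: 0p + (-5)(1−p) = 5p − 5; against C: (-5)p + (-4)(1−p) = −p − 4.
Setting these equal: 5p − 5 = −p − 4 ⇒ 6p = 1 ⇒ p = 1/6, and the value is (5)·(1/6) − 5 = -25/6.
For Player 2: with q = P(L), equating I's and II's payoffs gives 5q − 5 = −q − 4 ⇒ q = 1/6.

-25/6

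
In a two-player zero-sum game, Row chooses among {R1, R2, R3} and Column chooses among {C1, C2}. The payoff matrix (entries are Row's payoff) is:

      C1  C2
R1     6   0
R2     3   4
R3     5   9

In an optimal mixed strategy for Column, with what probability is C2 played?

Row minima: R1 → 0, R2 → 3, R3 → 5; maximin = 5.
Column maxima: C1 → 6, C2 → 9; minimax = 6.
5 ≠ 6, so there is no saddle point; optimal play is mixed.
R2 is strictly dominated by R3, so Row never plays it.
On the remaining 2×2 (R1, R3 vs C1, C2):
Let Row play R1 with probability p. Expected payoff against C1: 6p + 5(1−p) = p + 5; against C2: 0p + 9(1−p) = −9p + 9.
Setting these equal: p + 5 = −9p + 9 ⇒ 10p = 4 ⇒ p = 2/5, and the value is (1)·(2/5) + 5 = 27/5.
For Column: with q = P(C1), equating R1's and R3's payoffs gives 6q = −4q + 9 ⇒ q = 9/10.

1/10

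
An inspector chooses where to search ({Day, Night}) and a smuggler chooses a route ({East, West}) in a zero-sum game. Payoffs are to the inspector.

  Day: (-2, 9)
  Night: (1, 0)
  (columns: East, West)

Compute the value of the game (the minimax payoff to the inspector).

3/4

Row minima: Day → -2, Night → 0; maximin = 0.
Column maxima: East → 1, West → 9; minimax = 1.
0 ≠ 1, so there is no saddle point; optimal play is mixed.
Let the inspector play Day with probability p. Expected payoff against East: (-2)p + 1(1−p) = −3p + 1; against West: 9p + 0(1−p) = 9p.
Setting these equal: −3p + 1 = 9p ⇒ −12p = -1 ⇒ p = 1/12, and the value is (-3)·(1/12) + 1 = 3/4.
For the smuggler: with q = P(East), equating Day's and Night's payoffs gives −11q + 9 = q ⇒ q = 3/4.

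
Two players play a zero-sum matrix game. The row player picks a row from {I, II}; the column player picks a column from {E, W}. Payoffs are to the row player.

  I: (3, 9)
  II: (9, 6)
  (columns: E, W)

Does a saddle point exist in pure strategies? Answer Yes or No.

No

Row minima: I → 3, II → 6; maximin = 6.
Column maxima: E → 9, W → 9; minimax = 9.
6 ≠ 9, so no pure-strategy equilibrium exists.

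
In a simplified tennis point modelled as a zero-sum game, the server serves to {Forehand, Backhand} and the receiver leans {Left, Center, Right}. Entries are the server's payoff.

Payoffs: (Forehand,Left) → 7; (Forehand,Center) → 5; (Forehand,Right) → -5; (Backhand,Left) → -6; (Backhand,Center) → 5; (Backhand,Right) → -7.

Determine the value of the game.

-5

Row minima: Forehand → -5, Backhand → -7; maximin = -5.
Column maxima: Left → 7, Center → 5, Right → -5; minimax = -5.
Since maximin = minimax = -5, there is a saddle point and the value is -5.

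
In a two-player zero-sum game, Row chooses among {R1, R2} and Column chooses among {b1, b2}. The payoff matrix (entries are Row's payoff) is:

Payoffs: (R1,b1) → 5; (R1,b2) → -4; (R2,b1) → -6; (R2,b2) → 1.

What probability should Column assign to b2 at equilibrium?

Row minima: R1 → -4, R2 → -6; maximin = -4.
Column maxima: b1 → 5, b2 → 1; minimax = 1.
-4 ≠ 1, so there is no saddle point; optimal play is mixed.
Let Row play R1 with probability p. Expected payoff against b1: 5p + (-6)(1−p) = 11p − 6; against b2: (-4)p + 1(1−p) = −5p + 1.
Setting these equal: 11p − 6 = −5p + 1 ⇒ 16p = 7 ⇒ p = 7/16, and the value is (11)·(7/16) − 6 = -19/16.
For Column: with q = P(b1), equating R1's and R2's payoffs gives 9q − 4 = −7q + 1 ⇒ q = 5/16.

11/16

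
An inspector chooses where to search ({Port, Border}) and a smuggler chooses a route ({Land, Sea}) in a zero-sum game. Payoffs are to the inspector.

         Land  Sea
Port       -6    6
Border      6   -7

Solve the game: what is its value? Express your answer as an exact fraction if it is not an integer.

Row minima: Port → -6, Border → -7; maximin = -6.
Column maxima: Land → 6, Sea → 6; minimax = 6.
-6 ≠ 6, so there is no saddle point; optimal play is mixed.
Let the inspector play Port with probability p. Expected payoff against Land: (-6)p + 6(1−p) = −12p + 6; against Sea: 6p + (-7)(1−p) = 13p − 7.
Setting these equal: −12p + 6 = 13p − 7 ⇒ −25p = -13 ⇒ p = 13/25, and the value is (-12)·(13/25) + 6 = -6/25.
For the smuggler: with q = P(Land), equating Port's and Border's payoffs gives −12q + 6 = 13q − 7 ⇒ q = 13/25.

-6/25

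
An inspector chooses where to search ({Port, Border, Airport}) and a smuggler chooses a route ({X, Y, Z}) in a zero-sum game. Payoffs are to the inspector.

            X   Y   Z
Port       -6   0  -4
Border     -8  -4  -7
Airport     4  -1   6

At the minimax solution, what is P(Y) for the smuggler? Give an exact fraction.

10/11

Row minima: Port → -6, Border → -8, Airport → -1; maximin = -1.
Column maxima: X → 4, Y → 0, Z → 6; minimax = 0.
-1 ≠ 0, so there is no saddle point; optimal play is mixed.
Border is strictly dominated by Port, so the inspector never plays it.
Z is strictly dominated by X (it gives the inspector strictly more in every row), so the smuggler never plays it.
On the remaining 2×2 (Port, Airport vs X, Y):
Let the inspector play Port with probability p. Expected payoff against X: (-6)p + 4(1−p) = −10p + 4; against Y: 0p + (-1)(1−p) = p − 1.
Setting these equal: −10p + 4 = p − 1 ⇒ −11p = -5 ⇒ p = 5/11, and the value is (-10)·(5/11) + 4 = -6/11.
For the smuggler: with q = P(X), equating Port's and Airport's payoffs gives −6q = 5q − 1 ⇒ q = 1/11.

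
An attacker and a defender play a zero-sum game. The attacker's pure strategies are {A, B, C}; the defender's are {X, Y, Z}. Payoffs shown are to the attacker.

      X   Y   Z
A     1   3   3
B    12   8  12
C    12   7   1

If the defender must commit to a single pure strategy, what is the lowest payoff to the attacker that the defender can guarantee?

Column maxima: X → 12, Y → 8, Z → 12.
The smallest of these is 8.

8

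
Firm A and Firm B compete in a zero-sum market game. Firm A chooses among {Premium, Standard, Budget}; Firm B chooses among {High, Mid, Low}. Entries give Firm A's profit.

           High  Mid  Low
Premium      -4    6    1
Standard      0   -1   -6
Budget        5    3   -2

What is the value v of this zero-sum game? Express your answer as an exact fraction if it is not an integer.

Row minima: Premium → -4, Standard → -6, Budget → -2; maximin = -2.
Column maxima: High → 5, Mid → 6, Low → 1; minimax = 1.
-2 ≠ 1, so there is no saddle point; optimal play is mixed.
Standard is strictly dominated by Budget, so Firm A never plays it.
Mid is strictly dominated by Low (it gives Firm A strictly more in every row), so Firm B never plays it.
On the remaining 2×2 (Premium, Budget vs High, Low):
Let Firm A play Premium with probability p. Expected payoff against High: (-4)p + 5(1−p) = −9p + 5; against Low: 1p + (-2)(1−p) = 3p − 2.
Setting these equal: −9p + 5 = 3p − 2 ⇒ −12p = -7 ⇒ p = 7/12, and the value is (-9)·(7/12) + 5 = -1/4.
For Firm B: with q = P(High), equating Premium's and Budget's payoffs gives −5q + 1 = 7q − 2 ⇒ q = 1/4.

-1/4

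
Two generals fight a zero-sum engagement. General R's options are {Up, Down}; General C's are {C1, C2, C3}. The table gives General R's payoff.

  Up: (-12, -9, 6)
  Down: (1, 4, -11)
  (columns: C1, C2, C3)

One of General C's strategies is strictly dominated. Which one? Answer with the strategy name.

C2

C1 holds General R's payoff strictly below C2 in every row: -12 < -9, 1 < 4.
So C2 is strictly dominated for General C.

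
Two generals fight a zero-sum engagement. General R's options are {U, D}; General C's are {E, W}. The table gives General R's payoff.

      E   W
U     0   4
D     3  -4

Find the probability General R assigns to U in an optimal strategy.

Row minima: U → 0, D → -4; maximin = 0.
Column maxima: E → 3, W → 4; minimax = 3.
0 ≠ 3, so there is no saddle point; optimal play is mixed.
Let General R play U with probability p. Expected payoff against E: 0p + 3(1−p) = −3p + 3; against W: 4p + (-4)(1−p) = 8p − 4.
Setting these equal: −3p + 3 = 8p − 4 ⇒ −11p = -7 ⇒ p = 7/11, and the value is (-3)·(7/11) + 3 = 12/11.
For General C: with q = P(E), equating U's and D's payoffs gives −4q + 4 = 7q − 4 ⇒ q = 8/11.

7/11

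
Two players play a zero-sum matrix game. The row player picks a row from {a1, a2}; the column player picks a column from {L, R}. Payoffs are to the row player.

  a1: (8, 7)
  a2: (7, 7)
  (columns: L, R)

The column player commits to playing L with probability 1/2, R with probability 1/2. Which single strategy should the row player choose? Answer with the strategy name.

a1

Expected payoff of a1: (1/2)·8 + (1/2)·7 = 15/2.
Expected payoff of a2: (1/2)·7 + (1/2)·7 = 7.
The largest is 15/2, so the row player's best response is a1.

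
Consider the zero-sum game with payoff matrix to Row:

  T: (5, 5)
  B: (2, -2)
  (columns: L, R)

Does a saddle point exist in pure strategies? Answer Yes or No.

Row minima: T → 5, B → -2; maximin = 5.
Column maxima: L → 5, R → 5; minimax = 5.
maximin = minimax = 5, so a saddle point exists.

Yes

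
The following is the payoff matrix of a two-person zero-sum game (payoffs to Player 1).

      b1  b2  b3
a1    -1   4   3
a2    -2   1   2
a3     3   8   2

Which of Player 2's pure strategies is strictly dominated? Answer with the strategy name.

b1 holds Player 1's payoff strictly below b2 in every row: -1 < 4, -2 < 1, 3 < 8.
So b2 is strictly dominated for Player 2.

b2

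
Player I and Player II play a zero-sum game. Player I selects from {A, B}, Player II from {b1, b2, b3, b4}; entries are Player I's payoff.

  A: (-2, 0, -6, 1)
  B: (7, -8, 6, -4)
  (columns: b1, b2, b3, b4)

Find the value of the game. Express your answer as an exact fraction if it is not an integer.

Row minima: A → -6, B → -8; maximin = -6.
Column maxima: b1 → 7, b2 → 0, b3 → 6, b4 → 1; minimax = 0.
-6 ≠ 0, so there is no saddle point; optimal play is mixed.
b1 is strictly dominated by b3 (it gives Player I strictly more in every row), so Player II never plays it.
b4 is strictly dominated by b2 (it gives Player I strictly more in every row), so Player II never plays it.
On the remaining 2×2 (A, B vs b2, b3):
Let Player I play A with probability p. Expected payoff against b2: 0p + (-8)(1−p) = 8p − 8; against b3: (-6)p + 6(1−p) = −12p + 6.
Setting these equal: 8p − 8 = −12p + 6 ⇒ 20p = 14 ⇒ p = 7/10, and the value is (8)·(7/10) − 8 = -12/5.
For Player II: with q = P(b2), equating A's and B's payoffs gives 6q − 6 = −14q + 6 ⇒ q = 3/5.

-12/5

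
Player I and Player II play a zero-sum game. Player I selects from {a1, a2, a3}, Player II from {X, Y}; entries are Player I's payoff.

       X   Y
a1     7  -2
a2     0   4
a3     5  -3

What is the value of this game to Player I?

Row minima: a1 → -2, a2 → 0, a3 → -3; maximin = 0.
Column maxima: X → 7, Y → 4; minimax = 4.
0 ≠ 4, so there is no saddle point; optimal play is mixed.
a3 is strictly dominated by a1, so Player I never plays it.
On the remaining 2×2 (a1, a2 vs X, Y):
Let Player I play a1 with probability p. Expected payoff against X: 7p + 0(1−p) = 7p; against Y: (-2)p + 4(1−p) = −6p + 4.
Setting these equal: 7p = −6p + 4 ⇒ 13p = 4 ⇒ p = 4/13, and the value is (7)·(4/13) = 28/13.
For Player II: with q = P(X), equating a1's and a2's payoffs gives 9q − 2 = −4q + 4 ⇒ q = 6/13.

28/13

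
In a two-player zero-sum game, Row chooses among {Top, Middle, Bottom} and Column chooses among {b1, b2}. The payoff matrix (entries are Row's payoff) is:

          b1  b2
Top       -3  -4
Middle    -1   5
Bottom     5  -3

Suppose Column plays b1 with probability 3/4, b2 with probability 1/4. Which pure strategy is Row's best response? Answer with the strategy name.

Bottom

Expected payoff of Top: (3/4)·(-3) + (1/4)·(-4) = -13/4.
Expected payoff of Middle: (3/4)·(-1) + (1/4)·5 = 1/2.
Expected payoff of Bottom: (3/4)·5 + (1/4)·(-3) = 3.
The largest is 3, so Row's best response is Bottom.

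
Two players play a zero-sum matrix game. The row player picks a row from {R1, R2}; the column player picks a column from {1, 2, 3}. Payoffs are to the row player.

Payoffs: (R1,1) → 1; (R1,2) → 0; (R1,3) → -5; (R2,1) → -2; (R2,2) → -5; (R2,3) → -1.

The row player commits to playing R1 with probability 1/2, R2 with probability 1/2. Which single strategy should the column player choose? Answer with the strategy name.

3

If the column player plays 1, the row player's expected payoff is (1/2)·1 + (1/2)·(-2) = -1/2.
If the column player plays 2, the row player's expected payoff is (1/2)·0 + (1/2)·(-5) = -5/2.
If the column player plays 3, the row player's expected payoff is (1/2)·(-5) + (1/2)·(-1) = -3.
The column player minimizes the row player's payoff; the smallest is -3, so the best response is 3.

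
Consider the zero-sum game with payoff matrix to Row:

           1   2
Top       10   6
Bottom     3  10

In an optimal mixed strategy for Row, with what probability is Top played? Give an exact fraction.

Row minima: Top → 6, Bottom → 3; maximin = 6.
Column maxima: 1 → 10, 2 → 10; minimax = 10.
6 ≠ 10, so there is no saddle point; optimal play is mixed.
Let Row play Top with probability p. Expected payoff against 1: 10p + 3(1−p) = 7p + 3; against 2: 6p + 10(1−p) = −4p + 10.
Setting these equal: 7p + 3 = −4p + 10 ⇒ 11p = 7 ⇒ p = 7/11, and the value is (7)·(7/11) + 3 = 82/11.
For Column: with q = P(1), equating Top's and Bottom's payoffs gives 4q + 6 = −7q + 10 ⇒ q = 4/11.

7/11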